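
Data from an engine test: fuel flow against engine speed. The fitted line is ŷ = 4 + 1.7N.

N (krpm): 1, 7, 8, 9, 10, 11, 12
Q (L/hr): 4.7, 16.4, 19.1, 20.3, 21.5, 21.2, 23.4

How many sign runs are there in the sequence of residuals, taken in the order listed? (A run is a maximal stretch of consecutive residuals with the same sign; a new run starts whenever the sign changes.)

3 runs

N=1: ŷ = 4 + 1.7·1 = 5.7; e = 4.7 − 5.7 = -1
N=7: ŷ = 4 + 1.7·7 = 15.9; e = 16.4 − 15.9 = 0.5
N=8: ŷ = 4 + 1.7·8 = 17.6; e = 19.1 − 17.6 = 1.5
N=9: ŷ = 4 + 1.7·9 = 19.3; e = 20.3 − 19.3 = 1
N=10: ŷ = 4 + 1.7·10 = 21; e = 21.5 − 21 = 0.5
N=11: ŷ = 4 + 1.7·11 = 22.7; e = 21.2 − 22.7 = -1.5
N=12: ŷ = 4 + 1.7·12 = 24.4; e = 23.4 − 24.4 = -1
Signs: − + + + + − −
Runs: −×1, +×4, −×2 → 3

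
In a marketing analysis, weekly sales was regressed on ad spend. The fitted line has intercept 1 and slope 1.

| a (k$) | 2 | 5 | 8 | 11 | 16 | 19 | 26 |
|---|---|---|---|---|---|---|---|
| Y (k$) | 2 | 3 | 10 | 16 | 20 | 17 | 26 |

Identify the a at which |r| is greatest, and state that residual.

a = 11, r = 4

a=2: Ŷ = 1 + 2 = 3; r = 2 − 3 = -1
a=5: Ŷ = 1 + 5 = 6; r = 3 − 6 = -3
a=8: Ŷ = 1 + 8 = 9; r = 10 − 9 = 1
a=11: Ŷ = 1 + 11 = 12; r = 16 − 12 = 4
a=16: Ŷ = 1 + 16 = 17; r = 20 − 17 = 3
a=19: Ŷ = 1 + 19 = 20; r = 17 − 20 = -3
a=26: Ŷ = 1 + 26 = 27; r = 26 − 27 = -1
Largest |r| is 4 at a = 11, residual 4.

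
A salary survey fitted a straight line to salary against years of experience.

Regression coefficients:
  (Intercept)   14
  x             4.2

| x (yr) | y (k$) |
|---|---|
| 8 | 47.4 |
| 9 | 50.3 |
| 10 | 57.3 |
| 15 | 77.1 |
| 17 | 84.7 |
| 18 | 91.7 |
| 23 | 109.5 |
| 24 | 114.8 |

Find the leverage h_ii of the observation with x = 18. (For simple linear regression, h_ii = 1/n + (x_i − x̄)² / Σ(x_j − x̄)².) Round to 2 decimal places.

h = 0.15

x̄ = (8 + 9 + 10 + 15 + 17 + 18 + 23 + 24)/8 = 15.5
Σ(x − x̄)² = 56.25 + 42.25 + 30.25 + 0.25 + 2.25 + 6.25 + 56.25 + 72.25 = 266
h = 1/8 + (2.5)²/266 = 0.125 + 0.0234962 = 0.15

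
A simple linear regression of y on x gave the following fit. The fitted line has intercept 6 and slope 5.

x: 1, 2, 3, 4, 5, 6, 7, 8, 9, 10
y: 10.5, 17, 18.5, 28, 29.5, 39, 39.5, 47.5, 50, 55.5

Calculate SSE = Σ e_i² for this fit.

x=1: ŷ = 6 + 5·1 = 11; e = 10.5 − 11 = -0.5
x=2: ŷ = 6 + 5·2 = 16; e = 17 − 16 = 1
x=3: ŷ = 6 + 5·3 = 21; e = 18.5 − 21 = -2.5
x=4: ŷ = 6 + 5·4 = 26; e = 28 − 26 = 2
x=5: ŷ = 6 + 5·5 = 31; e = 29.5 − 31 = -1.5
x=6: ŷ = 6 + 5·6 = 36; e = 39 − 36 = 3
x=7: ŷ = 6 + 5·7 = 41; e = 39.5 − 41 = -1.5
x=8: ŷ = 6 + 5·8 = 46; e = 47.5 − 46 = 1.5
x=9: ŷ = 6 + 5·9 = 51; e = 50 − 51 = -1
x=10: ŷ = 6 + 5·10 = 56; e = 55.5 − 56 = -0.5
SSE = 0.25 + 1 + 6.25 + 4 + 2.25 + 9 + 2.25 + 2.25 + 1 + 0.25 = 28.5

SSE = 28.5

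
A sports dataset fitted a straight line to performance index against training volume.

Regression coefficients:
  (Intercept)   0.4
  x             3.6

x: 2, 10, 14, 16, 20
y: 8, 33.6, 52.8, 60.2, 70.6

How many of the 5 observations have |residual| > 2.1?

x=2: ŷ = 0.4 + 3.6·2 = 7.6; e = 8 − 7.6 = 0.4
x=10: ŷ = 0.4 + 3.6·10 = 36.4; e = 33.6 − 36.4 = -2.8
x=14: ŷ = 0.4 + 3.6·14 = 50.8; e = 52.8 − 50.8 = 2
x=16: ŷ = 0.4 + 3.6·16 = 58; e = 60.2 − 58 = 2.2
x=20: ŷ = 0.4 + 3.6·20 = 72.4; e = 70.6 − 72.4 = -1.8
|e| > 2.1: x=10 (|e|=2.8), x=16 (|e|=2.2) → 2

2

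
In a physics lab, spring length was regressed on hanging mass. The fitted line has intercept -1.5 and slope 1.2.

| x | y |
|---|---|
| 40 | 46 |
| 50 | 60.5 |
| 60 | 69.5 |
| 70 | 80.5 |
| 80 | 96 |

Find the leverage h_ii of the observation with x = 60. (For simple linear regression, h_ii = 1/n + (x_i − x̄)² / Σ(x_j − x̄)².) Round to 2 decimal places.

h = 0.20

x̄ = (40 + 50 + 60 + 70 + 80)/5 = 60
Σ(x − x̄)² = 400 + 100 + 0 + 100 + 400 = 1000
h = 1/5 + (0)²/1000 = 0.2 + 0 = 0.20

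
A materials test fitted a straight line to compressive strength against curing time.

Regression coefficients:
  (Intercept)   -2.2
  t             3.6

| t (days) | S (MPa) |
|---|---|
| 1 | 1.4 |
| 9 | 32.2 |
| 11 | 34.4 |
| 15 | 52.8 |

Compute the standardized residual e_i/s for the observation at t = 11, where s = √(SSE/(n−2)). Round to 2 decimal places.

-1.13

t=1: Ŝ = -2.2 + 3.6·1 = 1.4; e = 1.4 − 1.4 = 0
t=9: Ŝ = -2.2 + 3.6·9 = 30.2; e = 32.2 − 30.2 = 2
t=11: Ŝ = -2.2 + 3.6·11 = 37.4; e = 34.4 − 37.4 = -3
t=15: Ŝ = -2.2 + 3.6·15 = 51.8; e = 52.8 − 51.8 = 1
SSE = 0 + 4 + 9 + 1 = 14
s = √(14/2) = 2.64575
e/s = -3 / 2.64575 = -1.13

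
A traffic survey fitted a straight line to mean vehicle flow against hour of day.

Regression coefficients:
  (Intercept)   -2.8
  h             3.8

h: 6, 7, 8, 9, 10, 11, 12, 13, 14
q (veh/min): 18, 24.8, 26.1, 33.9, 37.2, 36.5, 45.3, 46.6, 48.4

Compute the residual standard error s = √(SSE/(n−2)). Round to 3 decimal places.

h=6: q̂ = -2.8 + 3.8·6 = 20; r = 18 − 20 = -2
h=7: q̂ = -2.8 + 3.8·7 = 23.8; r = 24.8 − 23.8 = 1
h=8: q̂ = -2.8 + 3.8·8 = 27.6; r = 26.1 − 27.6 = -1.5
h=9: q̂ = -2.8 + 3.8·9 = 31.4; r = 33.9 − 31.4 = 2.5
h=10: q̂ = -2.8 + 3.8·10 = 35.2; r = 37.2 − 35.2 = 2
h=11: q̂ = -2.8 + 3.8·11 = 39; r = 36.5 − 39 = -2.5
h=12: q̂ = -2.8 + 3.8·12 = 42.8; r = 45.3 − 42.8 = 2.5
h=13: q̂ = -2.8 + 3.8·13 = 46.6; r = 46.6 − 46.6 = 0
h=14: q̂ = -2.8 + 3.8·14 = 50.4; r = 48.4 − 50.4 = -2
SSE = 4 + 1 + 2.25 + 6.25 + 4 + 6.25 + 6.25 + 0 + 4 = 34
s = √(34/7) = √4.85714 ≈ 2.204

s = 2.204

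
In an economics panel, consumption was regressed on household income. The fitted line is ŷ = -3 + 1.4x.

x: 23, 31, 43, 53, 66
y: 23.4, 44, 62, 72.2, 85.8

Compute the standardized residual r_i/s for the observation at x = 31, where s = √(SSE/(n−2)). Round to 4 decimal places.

0.6820

x=23: ŷ = -3 + 1.4·23 = 29.2; r = 23.4 − 29.2 = -5.8
x=31: ŷ = -3 + 1.4·31 = 40.4; r = 44 − 40.4 = 3.6
x=43: ŷ = -3 + 1.4·43 = 57.2; r = 62 − 57.2 = 4.8
x=53: ŷ = -3 + 1.4·53 = 71.2; r = 72.2 − 71.2 = 1
x=66: ŷ = -3 + 1.4·66 = 89.4; r = 85.8 − 89.4 = -3.6
SSE = 33.64 + 12.96 + 23.04 + 1 + 12.96 = 83.6
s = √(83.6/3) = 5.27889
r/s = 3.6 / 5.27889 = 0.6820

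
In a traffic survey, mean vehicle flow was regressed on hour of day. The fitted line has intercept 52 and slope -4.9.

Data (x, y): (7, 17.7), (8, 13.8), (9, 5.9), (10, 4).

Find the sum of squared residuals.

SSE = 6

x=7: ŷ = 52 − 4.9·7 = 17.7; e = 17.7 − 17.7 = 0
x=8: ŷ = 52 − 4.9·8 = 12.8; e = 13.8 − 12.8 = 1
x=9: ŷ = 52 − 4.9·9 = 7.9; e = 5.9 − 7.9 = -2
x=10: ŷ = 52 − 4.9·10 = 3; e = 4 − 3 = 1
SSE = 0 + 1 + 4 + 1 = 6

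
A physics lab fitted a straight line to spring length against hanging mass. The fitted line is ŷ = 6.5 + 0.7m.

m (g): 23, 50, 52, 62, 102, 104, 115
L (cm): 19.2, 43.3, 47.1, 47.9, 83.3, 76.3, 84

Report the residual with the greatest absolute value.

e = 5.4

m=23: ŷ = 6.5 + 0.7·23 = 22.6; e = 19.2 − 22.6 = -3.4
m=50: ŷ = 6.5 + 0.7·50 = 41.5; e = 43.3 − 41.5 = 1.8
m=52: ŷ = 6.5 + 0.7·52 = 42.9; e = 47.1 − 42.9 = 4.2
m=62: ŷ = 6.5 + 0.7·62 = 49.9; e = 47.9 − 49.9 = -2
m=102: ŷ = 6.5 + 0.7·102 = 77.9; e = 83.3 − 77.9 = 5.4
m=104: ŷ = 6.5 + 0.7·104 = 79.3; e = 76.3 − 79.3 = -3
m=115: ŷ = 6.5 + 0.7·115 = 87; e = 84 − 87 = -3
Largest |e| is 5.4 at m = 102, residual 5.4.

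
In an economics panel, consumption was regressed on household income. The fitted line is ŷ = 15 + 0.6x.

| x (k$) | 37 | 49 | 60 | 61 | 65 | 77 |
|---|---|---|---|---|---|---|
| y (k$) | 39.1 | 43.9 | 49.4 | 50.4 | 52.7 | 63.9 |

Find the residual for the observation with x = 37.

ŷ = 15 + 0.6·37 = 37.2
e = 39.1 − 37.2 = 1.9

e = 1.9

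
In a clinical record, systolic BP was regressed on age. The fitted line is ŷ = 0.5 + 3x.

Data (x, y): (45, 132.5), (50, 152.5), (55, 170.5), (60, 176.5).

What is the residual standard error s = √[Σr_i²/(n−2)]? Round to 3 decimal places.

x=45: ŷ = 0.5 + 3·45 = 135.5; r = 132.5 − 135.5 = -3
x=50: ŷ = 0.5 + 3·50 = 150.5; r = 152.5 − 150.5 = 2
x=55: ŷ = 0.5 + 3·55 = 165.5; r = 170.5 − 165.5 = 5
x=60: ŷ = 0.5 + 3·60 = 180.5; r = 176.5 − 180.5 = -4
SSE = 9 + 4 + 25 + 16 = 54
s = √(54/2) = √27 ≈ 5.196

s = 5.196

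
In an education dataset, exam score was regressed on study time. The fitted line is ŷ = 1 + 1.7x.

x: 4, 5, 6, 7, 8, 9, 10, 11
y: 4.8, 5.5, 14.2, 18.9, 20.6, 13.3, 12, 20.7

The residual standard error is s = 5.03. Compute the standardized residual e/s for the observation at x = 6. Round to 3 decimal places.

0.596

ŷ = 1 + 1.7·6 = 11.2
e = 14.2 − 11.2 = 3
e/s = 3 / 5.03 = 0.596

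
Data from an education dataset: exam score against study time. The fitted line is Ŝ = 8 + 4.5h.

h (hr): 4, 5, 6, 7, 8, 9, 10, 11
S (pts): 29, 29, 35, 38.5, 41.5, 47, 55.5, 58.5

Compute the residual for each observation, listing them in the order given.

3, -1.5, 0, -1, -2.5, -1.5, 2.5, 1

h=4: Ŝ = 8 + 4.5·4 = 26; e = 29 − 26 = 3
h=5: Ŝ = 8 + 4.5·5 = 30.5; e = 29 − 30.5 = -1.5
h=6: Ŝ = 8 + 4.5·6 = 35; e = 35 − 35 = 0
h=7: Ŝ = 8 + 4.5·7 = 39.5; e = 38.5 − 39.5 = -1
h=8: Ŝ = 8 + 4.5·8 = 44; e = 41.5 − 44 = -2.5
h=9: Ŝ = 8 + 4.5·9 = 48.5; e = 47 − 48.5 = -1.5
h=10: Ŝ = 8 + 4.5·10 = 53; e = 55.5 − 53 = 2.5
h=11: Ŝ = 8 + 4.5·11 = 57.5; e = 58.5 − 57.5 = 1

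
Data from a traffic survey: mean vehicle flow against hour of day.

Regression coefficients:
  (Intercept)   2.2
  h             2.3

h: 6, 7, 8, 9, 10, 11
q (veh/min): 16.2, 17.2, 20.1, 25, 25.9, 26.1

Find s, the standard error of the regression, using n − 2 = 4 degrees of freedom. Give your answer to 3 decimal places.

h=6: q̂ = 2.2 + 2.3·6 = 16; r = 16.2 − 16 = 0.2
h=7: q̂ = 2.2 + 2.3·7 = 18.3; r = 17.2 − 18.3 = -1.1
h=8: q̂ = 2.2 + 2.3·8 = 20.6; r = 20.1 − 20.6 = -0.5
h=9: q̂ = 2.2 + 2.3·9 = 22.9; r = 25 − 22.9 = 2.1
h=10: q̂ = 2.2 + 2.3·10 = 25.2; r = 25.9 − 25.2 = 0.7
h=11: q̂ = 2.2 + 2.3·11 = 27.5; r = 26.1 − 27.5 = -1.4
SSE = 0.04 + 1.21 + 0.25 + 4.41 + 0.49 + 1.96 = 8.36
s = √(8.36/4) = √2.09 ≈ 1.446

s = 1.446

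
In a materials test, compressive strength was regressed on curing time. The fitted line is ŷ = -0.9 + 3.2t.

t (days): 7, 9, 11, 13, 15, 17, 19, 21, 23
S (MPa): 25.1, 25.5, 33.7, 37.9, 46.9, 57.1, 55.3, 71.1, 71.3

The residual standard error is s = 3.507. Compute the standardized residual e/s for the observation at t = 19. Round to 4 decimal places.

-1.3117

ŷ = -0.9 + 3.2·19 = 59.9
e = 55.3 − 59.9 = -4.6
e/s = -4.6 / 3.507 = -1.3117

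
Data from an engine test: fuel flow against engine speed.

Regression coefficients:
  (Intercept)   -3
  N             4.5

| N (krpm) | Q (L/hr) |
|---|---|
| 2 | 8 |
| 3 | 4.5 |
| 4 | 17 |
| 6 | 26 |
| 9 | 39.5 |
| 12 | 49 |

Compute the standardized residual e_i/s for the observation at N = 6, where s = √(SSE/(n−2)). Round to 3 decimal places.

0.535

N=2: ŷ = -3 + 4.5·2 = 6; e = 8 − 6 = 2
N=3: ŷ = -3 + 4.5·3 = 10.5; e = 4.5 − 10.5 = -6
N=4: ŷ = -3 + 4.5·4 = 15; e = 17 − 15 = 2
N=6: ŷ = -3 + 4.5·6 = 24; e = 26 − 24 = 2
N=9: ŷ = -3 + 4.5·9 = 37.5; e = 39.5 − 37.5 = 2
N=12: ŷ = -3 + 4.5·12 = 51; e = 49 − 51 = -2
SSE = 4 + 36 + 4 + 4 + 4 + 4 = 56
s = √(56/4) = 3.74166
e/s = 2 / 3.74166 = 0.535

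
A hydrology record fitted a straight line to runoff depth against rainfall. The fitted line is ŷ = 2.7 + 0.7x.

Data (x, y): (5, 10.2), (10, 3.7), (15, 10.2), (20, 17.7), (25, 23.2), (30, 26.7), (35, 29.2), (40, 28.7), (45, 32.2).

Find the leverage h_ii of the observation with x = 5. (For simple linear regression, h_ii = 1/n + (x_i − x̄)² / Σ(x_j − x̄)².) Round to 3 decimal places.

x̄ = (5 + 10 + 15 + 20 + 25 + 30 + 35 + 40 + 45)/9 = 25
Σ(x − x̄)² = 400 + 225 + 100 + 25 + 0 + 25 + 100 + 225 + 400 = 1500
h = 1/9 + (-20)²/1500 = 0.111111 + 0.266667 = 0.378

h = 0.378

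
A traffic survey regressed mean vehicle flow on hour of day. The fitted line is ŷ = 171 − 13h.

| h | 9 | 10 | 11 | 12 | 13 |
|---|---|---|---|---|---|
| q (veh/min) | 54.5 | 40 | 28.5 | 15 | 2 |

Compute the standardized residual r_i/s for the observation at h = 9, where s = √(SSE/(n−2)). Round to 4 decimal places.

0.7071

h=9: ŷ = 171 − 13·9 = 54; r = 54.5 − 54 = 0.5
h=10: ŷ = 171 − 13·10 = 41; r = 40 − 41 = -1
h=11: ŷ = 171 − 13·11 = 28; r = 28.5 − 28 = 0.5
h=12: ŷ = 171 − 13·12 = 15; r = 15 − 15 = 0
h=13: ŷ = 171 − 13·13 = 2; r = 2 − 2 = 0
SSE = 0.25 + 1 + 0.25 + 0 + 0 = 1.5
s = √(1.5/3) = 0.707107
r/s = 0.5 / 0.707107 = 0.7071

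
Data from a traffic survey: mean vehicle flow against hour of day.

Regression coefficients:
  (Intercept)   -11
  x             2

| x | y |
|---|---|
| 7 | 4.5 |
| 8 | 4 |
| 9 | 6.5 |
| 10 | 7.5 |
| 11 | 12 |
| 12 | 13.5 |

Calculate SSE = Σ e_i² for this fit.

x=7: ŷ = -11 + 2·7 = 3; e = 4.5 − 3 = 1.5
x=8: ŷ = -11 + 2·8 = 5; e = 4 − 5 = -1
x=9: ŷ = -11 + 2·9 = 7; e = 6.5 − 7 = -0.5
x=10: ŷ = -11 + 2·10 = 9; e = 7.5 − 9 = -1.5
x=11: ŷ = -11 + 2·11 = 11; e = 12 − 11 = 1
x=12: ŷ = -11 + 2·12 = 13; e = 13.5 − 13 = 0.5
SSE = 2.25 + 1 + 0.25 + 2.25 + 1 + 0.25 = 7

SSE = 7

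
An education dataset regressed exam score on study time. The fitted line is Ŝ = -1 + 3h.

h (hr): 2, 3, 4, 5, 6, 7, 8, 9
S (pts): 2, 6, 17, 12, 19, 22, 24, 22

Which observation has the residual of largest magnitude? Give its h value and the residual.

h=2: Ŝ = -1 + 3·2 = 5; e = 2 − 5 = -3
h=3: Ŝ = -1 + 3·3 = 8; e = 6 − 8 = -2
h=4: Ŝ = -1 + 3·4 = 11; e = 17 − 11 = 6
h=5: Ŝ = -1 + 3·5 = 14; e = 12 − 14 = -2
h=6: Ŝ = -1 + 3·6 = 17; e = 19 − 17 = 2
h=7: Ŝ = -1 + 3·7 = 20; e = 22 − 20 = 2
h=8: Ŝ = -1 + 3·8 = 23; e = 24 − 23 = 1
h=9: Ŝ = -1 + 3·9 = 26; e = 22 − 26 = -4
Largest |e| is 6 at h = 4, residual 6.

h = 4, e = 6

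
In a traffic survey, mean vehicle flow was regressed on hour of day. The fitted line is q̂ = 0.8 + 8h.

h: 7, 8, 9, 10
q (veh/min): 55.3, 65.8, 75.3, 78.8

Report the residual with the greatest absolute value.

e = 2.5

h=7: q̂ = 0.8 + 8·7 = 56.8; e = 55.3 − 56.8 = -1.5
h=8: q̂ = 0.8 + 8·8 = 64.8; e = 65.8 − 64.8 = 1
h=9: q̂ = 0.8 + 8·9 = 72.8; e = 75.3 − 72.8 = 2.5
h=10: q̂ = 0.8 + 8·10 = 80.8; e = 78.8 − 80.8 = -2
Largest |e| is 2.5 at h = 9, residual 2.5.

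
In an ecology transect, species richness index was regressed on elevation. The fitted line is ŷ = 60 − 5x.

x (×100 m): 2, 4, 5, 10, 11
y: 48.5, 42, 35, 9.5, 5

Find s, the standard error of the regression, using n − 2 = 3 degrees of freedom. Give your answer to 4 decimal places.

x=2: ŷ = 60 − 5·2 = 50; e = 48.5 − 50 = -1.5
x=4: ŷ = 60 − 5·4 = 40; e = 42 − 40 = 2
x=5: ŷ = 60 − 5·5 = 35; e = 35 − 35 = 0
x=10: ŷ = 60 − 5·10 = 10; e = 9.5 − 10 = -0.5
x=11: ŷ = 60 − 5·11 = 5; e = 5 − 5 = 0
SSE = 2.25 + 4 + 0 + 0.25 + 0 = 6.5
s = √(6.5/3) = √2.16667 ≈ 1.4720

s = 1.4720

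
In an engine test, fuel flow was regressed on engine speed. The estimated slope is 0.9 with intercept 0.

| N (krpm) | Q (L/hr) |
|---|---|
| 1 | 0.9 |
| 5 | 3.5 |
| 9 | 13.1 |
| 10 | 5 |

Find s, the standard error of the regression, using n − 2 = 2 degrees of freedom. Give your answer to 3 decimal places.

s = 4.583

N=1: ŷ = 0.9·1 = 0.9; r = 0.9 − 0.9 = 0
N=5: ŷ = 0.9·5 = 4.5; r = 3.5 − 4.5 = -1
N=9: ŷ = 0.9·9 = 8.1; r = 13.1 − 8.1 = 5
N=10: ŷ = 0.9·10 = 9; r = 5 − 9 = -4
SSE = 0 + 1 + 25 + 16 = 42
s = √(42/2) = √21 ≈ 4.583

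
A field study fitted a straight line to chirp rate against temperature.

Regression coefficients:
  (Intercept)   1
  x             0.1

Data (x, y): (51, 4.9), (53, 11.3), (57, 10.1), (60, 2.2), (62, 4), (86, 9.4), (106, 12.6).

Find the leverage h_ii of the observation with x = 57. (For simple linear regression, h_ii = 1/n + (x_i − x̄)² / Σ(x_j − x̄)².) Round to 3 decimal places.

x̄ = (51 + 53 + 57 + 60 + 62 + 86 + 106)/7 = 67.8571
Σ(x − x̄)² = 284.163 + 220.735 + 117.878 + 61.7347 + 34.3061 + 329.163 + 1454.88 = 2502.86
h = 1/7 + (-10.8571)²/2502.86 = 0.142857 + 0.0470972 = 0.190

h = 0.190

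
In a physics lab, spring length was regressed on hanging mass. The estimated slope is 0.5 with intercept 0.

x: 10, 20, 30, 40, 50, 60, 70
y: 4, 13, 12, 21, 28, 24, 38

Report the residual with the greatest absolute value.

x=10: ŷ = 0.5·10 = 5; r = 4 − 5 = -1
x=20: ŷ = 0.5·20 = 10; r = 13 − 10 = 3
x=30: ŷ = 0.5·30 = 15; r = 12 − 15 = -3
x=40: ŷ = 0.5·40 = 20; r = 21 − 20 = 1
x=50: ŷ = 0.5·50 = 25; r = 28 − 25 = 3
x=60: ŷ = 0.5·60 = 30; r = 24 − 30 = -6
x=70: ŷ = 0.5·70 = 35; r = 38 − 35 = 3
Largest |r| is 6 at x = 60, residual -6.

r = -6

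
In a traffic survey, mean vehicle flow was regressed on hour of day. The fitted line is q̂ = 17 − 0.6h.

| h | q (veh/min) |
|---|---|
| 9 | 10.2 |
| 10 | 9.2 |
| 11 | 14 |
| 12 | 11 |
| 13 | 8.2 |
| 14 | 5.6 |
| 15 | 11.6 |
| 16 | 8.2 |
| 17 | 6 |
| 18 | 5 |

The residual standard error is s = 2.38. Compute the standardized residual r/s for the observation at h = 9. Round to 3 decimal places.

-0.588

q̂ = 17 − 0.6·9 = 11.6
r = 10.2 − 11.6 = -1.4
r/s = -1.4 / 2.38 = -0.588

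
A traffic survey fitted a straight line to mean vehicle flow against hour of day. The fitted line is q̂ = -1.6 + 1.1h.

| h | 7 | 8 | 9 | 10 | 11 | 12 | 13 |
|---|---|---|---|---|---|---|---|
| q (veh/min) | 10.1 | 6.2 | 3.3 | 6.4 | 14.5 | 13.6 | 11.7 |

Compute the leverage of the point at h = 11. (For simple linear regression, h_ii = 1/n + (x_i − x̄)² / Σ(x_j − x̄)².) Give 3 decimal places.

h̄ = (7 + 8 + 9 + 10 + 11 + 12 + 13)/7 = 10
Σ(h − h̄)² = 9 + 4 + 1 + 0 + 1 + 4 + 9 = 28
h = 1/7 + (1)²/28 = 0.142857 + 0.0357143 = 0.179

h = 0.179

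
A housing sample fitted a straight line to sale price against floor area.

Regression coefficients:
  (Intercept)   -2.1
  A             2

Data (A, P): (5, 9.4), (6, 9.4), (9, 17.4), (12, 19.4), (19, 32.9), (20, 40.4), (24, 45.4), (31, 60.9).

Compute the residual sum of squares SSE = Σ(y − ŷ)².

A=5: P̂ = -2.1 + 2·5 = 7.9; r = 9.4 − 7.9 = 1.5
A=6: P̂ = -2.1 + 2·6 = 9.9; r = 9.4 − 9.9 = -0.5
A=9: P̂ = -2.1 + 2·9 = 15.9; r = 17.4 − 15.9 = 1.5
A=12: P̂ = -2.1 + 2·12 = 21.9; r = 19.4 − 21.9 = -2.5
A=19: P̂ = -2.1 + 2·19 = 35.9; r = 32.9 − 35.9 = -3
A=20: P̂ = -2.1 + 2·20 = 37.9; r = 40.4 − 37.9 = 2.5
A=24: P̂ = -2.1 + 2·24 = 45.9; r = 45.4 − 45.9 = -0.5
A=31: P̂ = -2.1 + 2·31 = 59.9; r = 60.9 − 59.9 = 1
SSE = 2.25 + 0.25 + 2.25 + 6.25 + 9 + 6.25 + 0.25 + 1 = 27.5

SSE = 27.5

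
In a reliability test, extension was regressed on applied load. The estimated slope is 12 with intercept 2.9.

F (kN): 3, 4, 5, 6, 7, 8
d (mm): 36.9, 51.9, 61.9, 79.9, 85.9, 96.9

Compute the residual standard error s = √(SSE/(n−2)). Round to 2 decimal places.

F=3: d̂ = 2.9 + 12·3 = 38.9; e = 36.9 − 38.9 = -2
F=4: d̂ = 2.9 + 12·4 = 50.9; e = 51.9 − 50.9 = 1
F=5: d̂ = 2.9 + 12·5 = 62.9; e = 61.9 − 62.9 = -1
F=6: d̂ = 2.9 + 12·6 = 74.9; e = 79.9 − 74.9 = 5
F=7: d̂ = 2.9 + 12·7 = 86.9; e = 85.9 − 86.9 = -1
F=8: d̂ = 2.9 + 12·8 = 98.9; e = 96.9 − 98.9 = -2
SSE = 4 + 1 + 1 + 25 + 1 + 4 = 36
s = √(36/4) = √9 ≈ 3.00

s = 3.00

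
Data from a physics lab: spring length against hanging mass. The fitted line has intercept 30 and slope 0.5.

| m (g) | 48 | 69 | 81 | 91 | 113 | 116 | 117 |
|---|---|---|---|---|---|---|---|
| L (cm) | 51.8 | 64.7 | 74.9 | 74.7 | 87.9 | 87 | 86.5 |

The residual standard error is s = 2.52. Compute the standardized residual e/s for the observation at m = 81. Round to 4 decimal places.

ŷ = 30 + 0.5·81 = 70.5
e = 74.9 − 70.5 = 4.4
e/s = 4.4 / 2.52 = 1.7460

1.7460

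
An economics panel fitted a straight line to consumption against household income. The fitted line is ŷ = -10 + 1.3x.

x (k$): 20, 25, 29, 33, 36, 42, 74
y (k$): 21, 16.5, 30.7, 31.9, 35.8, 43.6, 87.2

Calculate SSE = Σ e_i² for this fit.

x=20: ŷ = -10 + 1.3·20 = 16; e = 21 − 16 = 5
x=25: ŷ = -10 + 1.3·25 = 22.5; e = 16.5 − 22.5 = -6
x=29: ŷ = -10 + 1.3·29 = 27.7; e = 30.7 − 27.7 = 3
x=33: ŷ = -10 + 1.3·33 = 32.9; e = 31.9 − 32.9 = -1
x=36: ŷ = -10 + 1.3·36 = 36.8; e = 35.8 − 36.8 = -1
x=42: ŷ = -10 + 1.3·42 = 44.6; e = 43.6 − 44.6 = -1
x=74: ŷ = -10 + 1.3·74 = 86.2; e = 87.2 − 86.2 = 1
SSE = 25 + 36 + 9 + 1 + 1 + 1 + 1 = 74

SSE = 74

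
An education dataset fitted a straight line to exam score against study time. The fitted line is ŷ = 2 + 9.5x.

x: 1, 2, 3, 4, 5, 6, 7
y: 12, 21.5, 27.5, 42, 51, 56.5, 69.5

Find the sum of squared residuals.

x=1: ŷ = 2 + 9.5·1 = 11.5; e = 12 − 11.5 = 0.5
x=2: ŷ = 2 + 9.5·2 = 21; e = 21.5 − 21 = 0.5
x=3: ŷ = 2 + 9.5·3 = 30.5; e = 27.5 − 30.5 = -3
x=4: ŷ = 2 + 9.5·4 = 40; e = 42 − 40 = 2
x=5: ŷ = 2 + 9.5·5 = 49.5; e = 51 − 49.5 = 1.5
x=6: ŷ = 2 + 9.5·6 = 59; e = 56.5 − 59 = -2.5
x=7: ŷ = 2 + 9.5·7 = 68.5; e = 69.5 − 68.5 = 1
SSE = 0.25 + 0.25 + 9 + 4 + 2.25 + 6.25 + 1 = 23

SSE = 23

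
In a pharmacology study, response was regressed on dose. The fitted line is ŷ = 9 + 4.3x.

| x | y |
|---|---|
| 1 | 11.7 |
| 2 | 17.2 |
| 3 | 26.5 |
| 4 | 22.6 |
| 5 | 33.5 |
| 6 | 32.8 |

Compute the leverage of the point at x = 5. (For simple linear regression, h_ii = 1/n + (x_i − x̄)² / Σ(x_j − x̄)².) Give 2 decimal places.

x̄ = (1 + 2 + 3 + 4 + 5 + 6)/6 = 3.5
Σ(x − x̄)² = 6.25 + 2.25 + 0.25 + 0.25 + 2.25 + 6.25 = 17.5
h = 1/6 + (1.5)²/17.5 = 0.166667 + 0.128571 = 0.30

h = 0.30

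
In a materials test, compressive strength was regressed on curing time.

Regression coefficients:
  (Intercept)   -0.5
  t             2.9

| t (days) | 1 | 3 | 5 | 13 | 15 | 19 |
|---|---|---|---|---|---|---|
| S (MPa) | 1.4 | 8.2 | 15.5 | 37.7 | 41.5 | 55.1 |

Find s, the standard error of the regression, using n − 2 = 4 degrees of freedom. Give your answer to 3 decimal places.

t=1: ŷ = -0.5 + 2.9·1 = 2.4; r = 1.4 − 2.4 = -1
t=3: ŷ = -0.5 + 2.9·3 = 8.2; r = 8.2 − 8.2 = 0
t=5: ŷ = -0.5 + 2.9·5 = 14; r = 15.5 − 14 = 1.5
t=13: ŷ = -0.5 + 2.9·13 = 37.2; r = 37.7 − 37.2 = 0.5
t=15: ŷ = -0.5 + 2.9·15 = 43; r = 41.5 − 43 = -1.5
t=19: ŷ = -0.5 + 2.9·19 = 54.6; r = 55.1 − 54.6 = 0.5
SSE = 1 + 0 + 2.25 + 0.25 + 2.25 + 0.25 = 6
s = √(6/4) = √1.5 ≈ 1.225

s = 1.225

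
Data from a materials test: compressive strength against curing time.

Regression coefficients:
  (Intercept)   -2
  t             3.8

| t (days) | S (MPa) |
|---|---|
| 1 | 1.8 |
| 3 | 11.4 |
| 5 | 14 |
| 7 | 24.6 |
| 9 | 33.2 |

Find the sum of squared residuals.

SSE = 14

t=1: Ŝ = -2 + 3.8·1 = 1.8; r = 1.8 − 1.8 = 0
t=3: Ŝ = -2 + 3.8·3 = 9.4; r = 11.4 − 9.4 = 2
t=5: Ŝ = -2 + 3.8·5 = 17; r = 14 − 17 = -3
t=7: Ŝ = -2 + 3.8·7 = 24.6; r = 24.6 − 24.6 = 0
t=9: Ŝ = -2 + 3.8·9 = 32.2; r = 33.2 − 32.2 = 1
SSE = 0 + 4 + 9 + 0 + 1 = 14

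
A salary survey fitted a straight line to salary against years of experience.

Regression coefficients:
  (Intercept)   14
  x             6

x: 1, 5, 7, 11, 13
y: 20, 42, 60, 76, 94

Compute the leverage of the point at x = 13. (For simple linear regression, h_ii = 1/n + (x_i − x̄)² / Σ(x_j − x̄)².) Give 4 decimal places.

h = 0.5439

x̄ = (1 + 5 + 7 + 11 + 13)/5 = 7.4
Σ(x − x̄)² = 40.96 + 5.76 + 0.16 + 12.96 + 31.36 = 91.2
h = 1/5 + (5.6)²/91.2 = 0.2 + 0.34386 = 0.5439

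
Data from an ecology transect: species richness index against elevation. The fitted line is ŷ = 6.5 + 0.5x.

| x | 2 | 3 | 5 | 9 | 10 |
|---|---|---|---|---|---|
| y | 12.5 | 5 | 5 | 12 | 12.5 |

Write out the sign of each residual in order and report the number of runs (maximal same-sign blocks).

3 runs

x=2: ŷ = 6.5 + 0.5·2 = 7.5; r = 12.5 − 7.5 = 5
x=3: ŷ = 6.5 + 0.5·3 = 8; r = 5 − 8 = -3
x=5: ŷ = 6.5 + 0.5·5 = 9; r = 5 − 9 = -4
x=9: ŷ = 6.5 + 0.5·9 = 11; r = 12 − 11 = 1
x=10: ŷ = 6.5 + 0.5·10 = 11.5; r = 12.5 − 11.5 = 1
Signs: + − − + +
Runs: +×1, −×2, +×2 → 3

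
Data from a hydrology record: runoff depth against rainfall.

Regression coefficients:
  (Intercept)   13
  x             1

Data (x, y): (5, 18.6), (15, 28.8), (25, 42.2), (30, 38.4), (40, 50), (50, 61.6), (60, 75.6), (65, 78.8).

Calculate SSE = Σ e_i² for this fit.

x=5: ŷ = 13 + 5 = 18; e = 18.6 − 18 = 0.6
x=15: ŷ = 13 + 15 = 28; e = 28.8 − 28 = 0.8
x=25: ŷ = 13 + 25 = 38; e = 42.2 − 38 = 4.2
x=30: ŷ = 13 + 30 = 43; e = 38.4 − 43 = -4.6
x=40: ŷ = 13 + 40 = 53; e = 50 − 53 = -3
x=50: ŷ = 13 + 50 = 63; e = 61.6 − 63 = -1.4
x=60: ŷ = 13 + 60 = 73; e = 75.6 − 73 = 2.6
x=65: ŷ = 13 + 65 = 78; e = 78.8 − 78 = 0.8
SSE = 0.36 + 0.64 + 17.64 + 21.16 + 9 + 1.96 + 6.76 + 0.64 = 58.16

SSE = 58.16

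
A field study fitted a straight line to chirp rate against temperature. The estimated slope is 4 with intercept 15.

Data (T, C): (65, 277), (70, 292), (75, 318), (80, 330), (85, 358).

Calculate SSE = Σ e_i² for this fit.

SSE = 56

T=65: Ĉ = 15 + 4·65 = 275; e = 277 − 275 = 2
T=70: Ĉ = 15 + 4·70 = 295; e = 292 − 295 = -3
T=75: Ĉ = 15 + 4·75 = 315; e = 318 − 315 = 3
T=80: Ĉ = 15 + 4·80 = 335; e = 330 − 335 = -5
T=85: Ĉ = 15 + 4·85 = 355; e = 358 − 355 = 3
SSE = 4 + 9 + 9 + 25 + 9 = 56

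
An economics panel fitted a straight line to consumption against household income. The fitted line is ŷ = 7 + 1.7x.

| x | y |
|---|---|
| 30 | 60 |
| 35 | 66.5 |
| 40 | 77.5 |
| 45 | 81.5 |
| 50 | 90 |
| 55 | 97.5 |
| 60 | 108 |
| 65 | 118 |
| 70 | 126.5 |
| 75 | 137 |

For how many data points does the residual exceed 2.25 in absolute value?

3

x=30: ŷ = 7 + 1.7·30 = 58; e = 60 − 58 = 2
x=35: ŷ = 7 + 1.7·35 = 66.5; e = 66.5 − 66.5 = 0
x=40: ŷ = 7 + 1.7·40 = 75; e = 77.5 − 75 = 2.5
x=45: ŷ = 7 + 1.7·45 = 83.5; e = 81.5 − 83.5 = -2
x=50: ŷ = 7 + 1.7·50 = 92; e = 90 − 92 = -2
x=55: ŷ = 7 + 1.7·55 = 100.5; e = 97.5 − 100.5 = -3
x=60: ŷ = 7 + 1.7·60 = 109; e = 108 − 109 = -1
x=65: ŷ = 7 + 1.7·65 = 117.5; e = 118 − 117.5 = 0.5
x=70: ŷ = 7 + 1.7·70 = 126; e = 126.5 − 126 = 0.5
x=75: ŷ = 7 + 1.7·75 = 134.5; e = 137 − 134.5 = 2.5
|e| > 2.25: x=40 (|e|=2.5), x=55 (|e|=3), x=75 (|e|=2.5) → 3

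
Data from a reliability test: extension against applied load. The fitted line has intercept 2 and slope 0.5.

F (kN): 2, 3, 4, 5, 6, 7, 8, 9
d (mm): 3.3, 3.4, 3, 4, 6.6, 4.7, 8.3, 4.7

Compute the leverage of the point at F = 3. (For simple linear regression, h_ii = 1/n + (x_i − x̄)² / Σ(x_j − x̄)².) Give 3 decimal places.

h = 0.274

F̄ = (2 + 3 + 4 + 5 + 6 + 7 + 8 + 9)/8 = 5.5
Σ(F − F̄)² = 12.25 + 6.25 + 2.25 + 0.25 + 0.25 + 2.25 + 6.25 + 12.25 = 42
h = 1/8 + (-2.5)²/42 = 0.125 + 0.14881 = 0.274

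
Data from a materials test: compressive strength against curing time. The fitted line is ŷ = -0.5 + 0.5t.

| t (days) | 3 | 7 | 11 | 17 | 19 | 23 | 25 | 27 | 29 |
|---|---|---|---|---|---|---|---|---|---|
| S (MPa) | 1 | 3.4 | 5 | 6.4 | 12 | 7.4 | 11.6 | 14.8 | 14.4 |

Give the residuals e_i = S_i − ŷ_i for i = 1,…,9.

0, 0.4, 0, -1.6, 3, -3.6, -0.4, 1.8, 0.4

t=3: ŷ = -0.5 + 0.5·3 = 1; e = 1 − 1 = 0
t=7: ŷ = -0.5 + 0.5·7 = 3; e = 3.4 − 3 = 0.4
t=11: ŷ = -0.5 + 0.5·11 = 5; e = 5 − 5 = 0
t=17: ŷ = -0.5 + 0.5·17 = 8; e = 6.4 − 8 = -1.6
t=19: ŷ = -0.5 + 0.5·19 = 9; e = 12 − 9 = 3
t=23: ŷ = -0.5 + 0.5·23 = 11; e = 7.4 − 11 = -3.6
t=25: ŷ = -0.5 + 0.5·25 = 12; e = 11.6 − 12 = -0.4
t=27: ŷ = -0.5 + 0.5·27 = 13; e = 14.8 − 13 = 1.8
t=29: ŷ = -0.5 + 0.5·29 = 14; e = 14.4 − 14 = 0.4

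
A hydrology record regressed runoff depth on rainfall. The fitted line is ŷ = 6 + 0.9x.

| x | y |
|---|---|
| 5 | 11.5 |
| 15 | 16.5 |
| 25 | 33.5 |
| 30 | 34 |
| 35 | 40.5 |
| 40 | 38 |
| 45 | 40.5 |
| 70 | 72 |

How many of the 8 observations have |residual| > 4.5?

x=5: ŷ = 6 + 0.9·5 = 10.5; e = 11.5 − 10.5 = 1
x=15: ŷ = 6 + 0.9·15 = 19.5; e = 16.5 − 19.5 = -3
x=25: ŷ = 6 + 0.9·25 = 28.5; e = 33.5 − 28.5 = 5
x=30: ŷ = 6 + 0.9·30 = 33; e = 34 − 33 = 1
x=35: ŷ = 6 + 0.9·35 = 37.5; e = 40.5 − 37.5 = 3
x=40: ŷ = 6 + 0.9·40 = 42; e = 38 − 42 = -4
x=45: ŷ = 6 + 0.9·45 = 46.5; e = 40.5 − 46.5 = -6
x=70: ŷ = 6 + 0.9·70 = 69; e = 72 − 69 = 3
|e| > 4.5: x=25 (|e|=5), x=45 (|e|=6) → 2

2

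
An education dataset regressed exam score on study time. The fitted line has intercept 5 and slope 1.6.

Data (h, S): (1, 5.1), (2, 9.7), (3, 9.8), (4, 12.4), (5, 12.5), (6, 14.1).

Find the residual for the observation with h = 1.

r = -1.5

ŷ = 5 + 1.6·1 = 6.6
r = 5.1 − 6.6 = -1.5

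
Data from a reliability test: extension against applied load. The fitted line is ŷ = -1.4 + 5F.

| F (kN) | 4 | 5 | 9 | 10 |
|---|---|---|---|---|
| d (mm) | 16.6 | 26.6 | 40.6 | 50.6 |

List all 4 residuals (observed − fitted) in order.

-2, 3, -3, 2

F=4: ŷ = -1.4 + 5·4 = 18.6; e = 16.6 − 18.6 = -2
F=5: ŷ = -1.4 + 5·5 = 23.6; e = 26.6 − 23.6 = 3
F=9: ŷ = -1.4 + 5·9 = 43.6; e = 40.6 − 43.6 = -3
F=10: ŷ = -1.4 + 5·10 = 48.6; e = 50.6 − 48.6 = 2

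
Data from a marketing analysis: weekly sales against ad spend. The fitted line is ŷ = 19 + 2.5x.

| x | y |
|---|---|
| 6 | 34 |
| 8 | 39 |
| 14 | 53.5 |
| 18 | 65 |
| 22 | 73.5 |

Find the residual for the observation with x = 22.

e = -0.5

ŷ = 19 + 2.5·22 = 74
e = 73.5 − 74 = -0.5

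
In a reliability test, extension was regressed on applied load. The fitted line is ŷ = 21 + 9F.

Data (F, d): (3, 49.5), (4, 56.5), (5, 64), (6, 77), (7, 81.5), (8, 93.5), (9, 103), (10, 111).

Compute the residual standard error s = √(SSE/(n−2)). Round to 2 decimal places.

s = 1.73

F=3: ŷ = 21 + 9·3 = 48; r = 49.5 − 48 = 1.5
F=4: ŷ = 21 + 9·4 = 57; r = 56.5 − 57 = -0.5
F=5: ŷ = 21 + 9·5 = 66; r = 64 − 66 = -2
F=6: ŷ = 21 + 9·6 = 75; r = 77 − 75 = 2
F=7: ŷ = 21 + 9·7 = 84; r = 81.5 − 84 = -2.5
F=8: ŷ = 21 + 9·8 = 93; r = 93.5 − 93 = 0.5
F=9: ŷ = 21 + 9·9 = 102; r = 103 − 102 = 1
F=10: ŷ = 21 + 9·10 = 111; r = 111 − 111 = 0
SSE = 2.25 + 0.25 + 4 + 4 + 6.25 + 0.25 + 1 + 0 = 18
s = √(18/6) = √3 ≈ 1.73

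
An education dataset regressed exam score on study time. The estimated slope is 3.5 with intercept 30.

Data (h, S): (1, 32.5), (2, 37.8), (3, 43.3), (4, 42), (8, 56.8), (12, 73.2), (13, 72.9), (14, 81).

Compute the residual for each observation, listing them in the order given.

-1, 0.8, 2.8, -2, -1.2, 1.2, -2.6, 2

h=1: Ŝ = 30 + 3.5·1 = 33.5; r = 32.5 − 33.5 = -1
h=2: Ŝ = 30 + 3.5·2 = 37; r = 37.8 − 37 = 0.8
h=3: Ŝ = 30 + 3.5·3 = 40.5; r = 43.3 − 40.5 = 2.8
h=4: Ŝ = 30 + 3.5·4 = 44; r = 42 − 44 = -2
h=8: Ŝ = 30 + 3.5·8 = 58; r = 56.8 − 58 = -1.2
h=12: Ŝ = 30 + 3.5·12 = 72; r = 73.2 − 72 = 1.2
h=13: Ŝ = 30 + 3.5·13 = 75.5; r = 72.9 − 75.5 = -2.6
h=14: Ŝ = 30 + 3.5·14 = 79; r = 81 − 79 = 2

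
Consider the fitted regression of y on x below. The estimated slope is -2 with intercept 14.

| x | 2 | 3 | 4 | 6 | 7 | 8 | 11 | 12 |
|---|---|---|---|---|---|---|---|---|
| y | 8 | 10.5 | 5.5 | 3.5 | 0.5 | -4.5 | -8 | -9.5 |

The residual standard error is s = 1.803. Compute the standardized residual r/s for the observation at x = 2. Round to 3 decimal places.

-1.109

ŷ = 14 − 2·2 = 10
r = 8 − 10 = -2
r/s = -2 / 1.803 = -1.109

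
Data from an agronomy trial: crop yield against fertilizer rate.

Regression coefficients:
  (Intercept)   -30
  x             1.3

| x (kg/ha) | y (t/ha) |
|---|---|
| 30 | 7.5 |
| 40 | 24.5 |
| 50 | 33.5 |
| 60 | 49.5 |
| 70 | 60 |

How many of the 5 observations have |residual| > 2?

1

x=30: ŷ = -30 + 1.3·30 = 9; e = 7.5 − 9 = -1.5
x=40: ŷ = -30 + 1.3·40 = 22; e = 24.5 − 22 = 2.5
x=50: ŷ = -30 + 1.3·50 = 35; e = 33.5 − 35 = -1.5
x=60: ŷ = -30 + 1.3·60 = 48; e = 49.5 − 48 = 1.5
x=70: ŷ = -30 + 1.3·70 = 61; e = 60 − 61 = -1
|e| > 2: x=40 (|e|=2.5) → 1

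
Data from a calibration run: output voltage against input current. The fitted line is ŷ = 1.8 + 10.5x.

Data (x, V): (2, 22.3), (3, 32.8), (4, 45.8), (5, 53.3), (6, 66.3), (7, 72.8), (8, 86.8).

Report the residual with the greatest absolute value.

x=2: ŷ = 1.8 + 10.5·2 = 22.8; e = 22.3 − 22.8 = -0.5
x=3: ŷ = 1.8 + 10.5·3 = 33.3; e = 32.8 − 33.3 = -0.5
x=4: ŷ = 1.8 + 10.5·4 = 43.8; e = 45.8 − 43.8 = 2
x=5: ŷ = 1.8 + 10.5·5 = 54.3; e = 53.3 − 54.3 = -1
x=6: ŷ = 1.8 + 10.5·6 = 64.8; e = 66.3 − 64.8 = 1.5
x=7: ŷ = 1.8 + 10.5·7 = 75.3; e = 72.8 − 75.3 = -2.5
x=8: ŷ = 1.8 + 10.5·8 = 85.8; e = 86.8 − 85.8 = 1
Largest |e| is 2.5 at x = 7, residual -2.5.

e = -2.5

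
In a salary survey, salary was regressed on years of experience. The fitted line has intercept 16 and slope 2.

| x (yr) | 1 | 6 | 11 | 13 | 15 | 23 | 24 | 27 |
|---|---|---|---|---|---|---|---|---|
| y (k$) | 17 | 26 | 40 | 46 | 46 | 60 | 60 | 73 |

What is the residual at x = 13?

r = 4

ŷ = 16 + 2·13 = 42
r = 46 − 42 = 4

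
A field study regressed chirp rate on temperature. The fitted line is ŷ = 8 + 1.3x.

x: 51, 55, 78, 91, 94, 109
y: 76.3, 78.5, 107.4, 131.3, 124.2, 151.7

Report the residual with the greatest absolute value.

x=51: ŷ = 8 + 1.3·51 = 74.3; r = 76.3 − 74.3 = 2
x=55: ŷ = 8 + 1.3·55 = 79.5; r = 78.5 − 79.5 = -1
x=78: ŷ = 8 + 1.3·78 = 109.4; r = 107.4 − 109.4 = -2
x=91: ŷ = 8 + 1.3·91 = 126.3; r = 131.3 − 126.3 = 5
x=94: ŷ = 8 + 1.3·94 = 130.2; r = 124.2 − 130.2 = -6
x=109: ŷ = 8 + 1.3·109 = 149.7; r = 151.7 − 149.7 = 2
Largest |r| is 6 at x = 94, residual -6.

r = -6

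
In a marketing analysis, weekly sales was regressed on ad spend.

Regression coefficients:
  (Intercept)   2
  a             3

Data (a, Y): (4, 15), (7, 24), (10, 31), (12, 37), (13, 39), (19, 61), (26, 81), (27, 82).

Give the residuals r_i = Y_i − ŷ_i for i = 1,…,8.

a=4: ŷ = 2 + 3·4 = 14; r = 15 − 14 = 1
a=7: ŷ = 2 + 3·7 = 23; r = 24 − 23 = 1
a=10: ŷ = 2 + 3·10 = 32; r = 31 − 32 = -1
a=12: ŷ = 2 + 3·12 = 38; r = 37 − 38 = -1
a=13: ŷ = 2 + 3·13 = 41; r = 39 − 41 = -2
a=19: ŷ = 2 + 3·19 = 59; r = 61 − 59 = 2
a=26: ŷ = 2 + 3·26 = 80; r = 81 − 80 = 1
a=27: ŷ = 2 + 3·27 = 83; r = 82 − 83 = -1

1, 1, -1, -1, -2, 2, 1, -1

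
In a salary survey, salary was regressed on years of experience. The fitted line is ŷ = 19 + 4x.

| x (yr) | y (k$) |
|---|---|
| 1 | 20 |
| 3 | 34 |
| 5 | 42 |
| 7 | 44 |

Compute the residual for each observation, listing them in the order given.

x=1: ŷ = 19 + 4·1 = 23; r = 20 − 23 = -3
x=3: ŷ = 19 + 4·3 = 31; r = 34 − 31 = 3
x=5: ŷ = 19 + 4·5 = 39; r = 42 − 39 = 3
x=7: ŷ = 19 + 4·7 = 47; r = 44 − 47 = -3

-3, 3, 3, -3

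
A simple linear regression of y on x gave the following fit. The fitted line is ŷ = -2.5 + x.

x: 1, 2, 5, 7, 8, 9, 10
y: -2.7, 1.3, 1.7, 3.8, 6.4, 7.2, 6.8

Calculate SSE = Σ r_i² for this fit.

x=1: ŷ = -2.5 + 1 = -1.5; r = -2.7 − (-1.5) = -1.2
x=2: ŷ = -2.5 + 2 = -0.5; r = 1.3 − (-0.5) = 1.8
x=5: ŷ = -2.5 + 5 = 2.5; r = 1.7 − 2.5 = -0.8
x=7: ŷ = -2.5 + 7 = 4.5; r = 3.8 − 4.5 = -0.7
x=8: ŷ = -2.5 + 8 = 5.5; r = 6.4 − 5.5 = 0.9
x=9: ŷ = -2.5 + 9 = 6.5; r = 7.2 − 6.5 = 0.7
x=10: ŷ = -2.5 + 10 = 7.5; r = 6.8 − 7.5 = -0.7
SSE = 1.44 + 3.24 + 0.64 + 0.49 + 0.81 + 0.49 + 0.49 = 7.6

SSE = 7.6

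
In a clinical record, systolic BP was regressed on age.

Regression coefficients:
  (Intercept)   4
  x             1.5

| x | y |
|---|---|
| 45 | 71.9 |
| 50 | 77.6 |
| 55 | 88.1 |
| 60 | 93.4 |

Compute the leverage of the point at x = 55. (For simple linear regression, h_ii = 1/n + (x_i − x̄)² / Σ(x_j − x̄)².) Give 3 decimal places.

h = 0.300

x̄ = (45 + 50 + 55 + 60)/4 = 52.5
Σ(x − x̄)² = 56.25 + 6.25 + 6.25 + 56.25 = 125
h = 1/4 + (2.5)²/125 = 0.25 + 0.05 = 0.300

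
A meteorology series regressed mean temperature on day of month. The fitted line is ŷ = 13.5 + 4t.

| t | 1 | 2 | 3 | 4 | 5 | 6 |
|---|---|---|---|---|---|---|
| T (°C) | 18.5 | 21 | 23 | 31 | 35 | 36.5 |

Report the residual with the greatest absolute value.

t=1: ŷ = 13.5 + 4·1 = 17.5; r = 18.5 − 17.5 = 1
t=2: ŷ = 13.5 + 4·2 = 21.5; r = 21 − 21.5 = -0.5
t=3: ŷ = 13.5 + 4·3 = 25.5; r = 23 − 25.5 = -2.5
t=4: ŷ = 13.5 + 4·4 = 29.5; r = 31 − 29.5 = 1.5
t=5: ŷ = 13.5 + 4·5 = 33.5; r = 35 − 33.5 = 1.5
t=6: ŷ = 13.5 + 4·6 = 37.5; r = 36.5 − 37.5 = -1
Largest |r| is 2.5 at t = 3, residual -2.5.

r = -2.5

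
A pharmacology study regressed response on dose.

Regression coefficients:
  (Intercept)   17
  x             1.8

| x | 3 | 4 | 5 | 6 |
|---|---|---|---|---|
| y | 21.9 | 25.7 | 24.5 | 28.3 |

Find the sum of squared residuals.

x=3: ŷ = 17 + 1.8·3 = 22.4; e = 21.9 − 22.4 = -0.5
x=4: ŷ = 17 + 1.8·4 = 24.2; e = 25.7 − 24.2 = 1.5
x=5: ŷ = 17 + 1.8·5 = 26; e = 24.5 − 26 = -1.5
x=6: ŷ = 17 + 1.8·6 = 27.8; e = 28.3 − 27.8 = 0.5
SSE = 0.25 + 2.25 + 2.25 + 0.25 = 5

SSE = 5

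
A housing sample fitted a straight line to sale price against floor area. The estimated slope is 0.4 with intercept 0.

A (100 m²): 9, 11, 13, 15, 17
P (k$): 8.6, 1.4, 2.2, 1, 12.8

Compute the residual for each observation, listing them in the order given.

5, -3, -3, -5, 6

A=9: ŷ = 0.4·9 = 3.6; r = 8.6 − 3.6 = 5
A=11: ŷ = 0.4·11 = 4.4; r = 1.4 − 4.4 = -3
A=13: ŷ = 0.4·13 = 5.2; r = 2.2 − 5.2 = -3
A=15: ŷ = 0.4·15 = 6; r = 1 − 6 = -5
A=17: ŷ = 0.4·17 = 6.8; r = 12.8 − 6.8 = 6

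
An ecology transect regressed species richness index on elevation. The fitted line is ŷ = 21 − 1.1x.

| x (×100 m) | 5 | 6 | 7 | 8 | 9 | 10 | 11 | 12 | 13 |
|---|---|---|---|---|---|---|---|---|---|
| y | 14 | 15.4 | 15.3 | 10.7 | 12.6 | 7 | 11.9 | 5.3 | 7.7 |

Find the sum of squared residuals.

x=5: ŷ = 21 − 1.1·5 = 15.5; e = 14 − 15.5 = -1.5
x=6: ŷ = 21 − 1.1·6 = 14.4; e = 15.4 − 14.4 = 1
x=7: ŷ = 21 − 1.1·7 = 13.3; e = 15.3 − 13.3 = 2
x=8: ŷ = 21 − 1.1·8 = 12.2; e = 10.7 − 12.2 = -1.5
x=9: ŷ = 21 − 1.1·9 = 11.1; e = 12.6 − 11.1 = 1.5
x=10: ŷ = 21 − 1.1·10 = 10; e = 7 − 10 = -3
x=11: ŷ = 21 − 1.1·11 = 8.9; e = 11.9 − 8.9 = 3
x=12: ŷ = 21 − 1.1·12 = 7.8; e = 5.3 − 7.8 = -2.5
x=13: ŷ = 21 − 1.1·13 = 6.7; e = 7.7 − 6.7 = 1
SSE = 2.25 + 1 + 4 + 2.25 + 2.25 + 9 + 9 + 6.25 + 1 = 37

SSE = 37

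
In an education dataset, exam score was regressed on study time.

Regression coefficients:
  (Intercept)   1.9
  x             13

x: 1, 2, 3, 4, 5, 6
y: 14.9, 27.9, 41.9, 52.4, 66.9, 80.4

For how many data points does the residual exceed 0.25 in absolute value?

3

x=1: ŷ = 1.9 + 13·1 = 14.9; r = 14.9 − 14.9 = 0
x=2: ŷ = 1.9 + 13·2 = 27.9; r = 27.9 − 27.9 = 0
x=3: ŷ = 1.9 + 13·3 = 40.9; r = 41.9 − 40.9 = 1
x=4: ŷ = 1.9 + 13·4 = 53.9; r = 52.4 − 53.9 = -1.5
x=5: ŷ = 1.9 + 13·5 = 66.9; r = 66.9 − 66.9 = 0
x=6: ŷ = 1.9 + 13·6 = 79.9; r = 80.4 − 79.9 = 0.5
|r| > 0.25: x=3 (|r|=1), x=4 (|r|=1.5), x=6 (|r|=0.5) → 3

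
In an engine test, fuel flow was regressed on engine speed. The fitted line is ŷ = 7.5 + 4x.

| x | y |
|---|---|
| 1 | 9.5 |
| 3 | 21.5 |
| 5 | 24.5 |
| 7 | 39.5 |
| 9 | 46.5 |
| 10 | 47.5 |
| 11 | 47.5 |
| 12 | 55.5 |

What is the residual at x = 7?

ŷ = 7.5 + 4·7 = 35.5
e = 39.5 − 35.5 = 4

e = 4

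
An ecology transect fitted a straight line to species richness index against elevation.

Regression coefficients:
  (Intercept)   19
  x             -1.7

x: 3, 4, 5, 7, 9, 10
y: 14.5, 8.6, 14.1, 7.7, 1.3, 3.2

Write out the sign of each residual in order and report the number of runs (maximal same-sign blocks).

x=3: ŷ = 19 − 1.7·3 = 13.9; r = 14.5 − 13.9 = 0.6
x=4: ŷ = 19 − 1.7·4 = 12.2; r = 8.6 − 12.2 = -3.6
x=5: ŷ = 19 − 1.7·5 = 10.5; r = 14.1 − 10.5 = 3.6
x=7: ŷ = 19 − 1.7·7 = 7.1; r = 7.7 − 7.1 = 0.6
x=9: ŷ = 19 − 1.7·9 = 3.7; r = 1.3 − 3.7 = -2.4
x=10: ŷ = 19 − 1.7·10 = 2; r = 3.2 − 2 = 1.2
Signs: + − + + − +
Runs: +×1, −×1, +×2, −×1, +×1 → 5

5 runs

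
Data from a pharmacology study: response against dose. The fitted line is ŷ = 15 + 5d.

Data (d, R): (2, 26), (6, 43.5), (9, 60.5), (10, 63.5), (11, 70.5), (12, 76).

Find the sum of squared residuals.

SSE = 7

d=2: ŷ = 15 + 5·2 = 25; e = 26 − 25 = 1
d=6: ŷ = 15 + 5·6 = 45; e = 43.5 − 45 = -1.5
d=9: ŷ = 15 + 5·9 = 60; e = 60.5 − 60 = 0.5
d=10: ŷ = 15 + 5·10 = 65; e = 63.5 − 65 = -1.5
d=11: ŷ = 15 + 5·11 = 70; e = 70.5 − 70 = 0.5
d=12: ŷ = 15 + 5·12 = 75; e = 76 − 75 = 1
SSE = 1 + 2.25 + 0.25 + 2.25 + 0.25 + 1 = 7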